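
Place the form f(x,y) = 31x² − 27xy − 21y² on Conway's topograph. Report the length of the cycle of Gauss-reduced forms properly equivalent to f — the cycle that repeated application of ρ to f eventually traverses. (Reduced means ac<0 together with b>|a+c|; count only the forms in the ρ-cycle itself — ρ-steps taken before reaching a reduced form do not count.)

D = 3333, ⌊√D⌋ = 57
descent: ρ → (-21,27,31)  [lands on river]
river: ρ → (31,35,-17)
river: ρ → (-17,33,33)
river: ρ → (33,33,-17)
river: ρ → (-17,35,31)
river: ρ → (31,27,-21)
river: ρ → (-21,57,1)
river: ρ → (1,57,-21)
ρ-cycle length = 8 (tail of 1 descent step not counted)

8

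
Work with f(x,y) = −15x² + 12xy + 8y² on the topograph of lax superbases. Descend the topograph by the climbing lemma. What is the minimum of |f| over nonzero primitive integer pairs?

river: ρ → (8,20,-7)
river: ρ → (-7,22,5)
river: ρ → (5,18,-15)
river: ρ → (-15,12,8)
closes: descent 0, river 4
min |a| on river = 5

5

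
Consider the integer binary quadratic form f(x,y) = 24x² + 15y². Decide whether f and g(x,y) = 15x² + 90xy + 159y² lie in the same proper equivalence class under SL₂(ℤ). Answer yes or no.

D₁ = -1440, D₂ = -1440
f: flip: (24,0,15)→(15,0,24)
f: reduced (well bottom): (15,0,24) with a≤c, −a<b≤a
g: translate: b→0 (≡90 mod 30), so (15,90,159)→(15,0,24)
g: reduced (well bottom): (15,0,24) with a≤c, −a<b≤a
reduced forms (15, 0, 24) vs (15, 0, 24) ⇒ equivalent

yes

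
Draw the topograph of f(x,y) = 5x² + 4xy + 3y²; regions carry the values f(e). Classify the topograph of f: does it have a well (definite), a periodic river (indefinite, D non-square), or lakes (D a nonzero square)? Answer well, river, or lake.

D = b²−4ac = 4² − 4·5·3 = -44
D < 0 ⇒ definite ⇒ every region one sign ⇒ single well

well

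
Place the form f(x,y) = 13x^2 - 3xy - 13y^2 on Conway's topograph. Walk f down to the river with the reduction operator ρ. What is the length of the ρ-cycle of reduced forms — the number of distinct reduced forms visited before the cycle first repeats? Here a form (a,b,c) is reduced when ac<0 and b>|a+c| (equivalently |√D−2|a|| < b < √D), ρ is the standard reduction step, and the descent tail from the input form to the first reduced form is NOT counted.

D = 685, ⌊√D⌋ = 26
descent: ρ → (-13,3,13)  [lands on river]
river: ρ → (13,23,-3)
river: ρ → (-3,25,5)
river: ρ → (5,25,-3)
river: ρ → (-3,23,13)
river: ρ → (13,3,-13)
river: ρ → (-13,23,3)
river: ρ → (3,25,-5)
river: ρ → (-5,25,3)
river: ρ → (3,23,-13)
ρ-cycle length = 10 (tail of 1 descent step not counted)

10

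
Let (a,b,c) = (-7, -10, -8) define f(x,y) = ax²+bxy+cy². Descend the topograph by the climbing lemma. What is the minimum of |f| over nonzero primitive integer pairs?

translate: b→-4 (≡10 mod 14), so (7,10,8)→(7,-4,5)
flip: (7,-4,5)→(5,4,7)
reduced (well bottom): (5,4,7) with a≤c, −a<b≤a
well minimum |f| = |-5| = 5 (negative-definite)

5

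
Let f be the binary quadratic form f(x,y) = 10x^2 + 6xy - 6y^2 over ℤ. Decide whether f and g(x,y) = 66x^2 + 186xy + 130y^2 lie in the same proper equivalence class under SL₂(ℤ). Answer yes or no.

D₁ = 276, D₂ = 276
river cycle of f (length 4): (-6, 6, 10), (10, 14, -2), (-2, 14, 10), (10, 6, -6)
river cycle of g (length 4): (10, 6, -6), (-6, 6, 10), (10, 14, -2), (-2, 14, 10)
cycles coincide ⇒ equivalent

yes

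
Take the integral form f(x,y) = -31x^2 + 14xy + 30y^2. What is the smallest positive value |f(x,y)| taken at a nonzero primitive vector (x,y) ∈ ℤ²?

river: ρ → (30,46,-15)
river: ρ → (-15,44,33)
river: ρ → (33,22,-26)
river: ρ → (-26,30,29)
river: ρ → (29,28,-27)
river: ρ → (-27,26,30)
river: ρ → (30,34,-23)
river: ρ → (-23,58,6)
river: ρ → (6,62,-3)
river: ρ → (-3,58,46)
river: ρ → (46,34,-15)
river: ρ → (-15,56,13)
river: ρ → (13,48,-31)
river: ρ → (-31,14,30)
closes: descent 0, river 14
min |a| on river = 3

3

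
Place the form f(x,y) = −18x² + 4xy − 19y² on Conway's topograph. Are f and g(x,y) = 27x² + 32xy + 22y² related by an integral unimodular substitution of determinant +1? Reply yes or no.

D₁ = -1352, D₂ = -1352
f is negative-definite; reduce −f:
−f: reduced (well bottom): (18,-4,19) with a≤c, −a<b≤a
flip sign back: reduced form of f is (-18,4,-19)
g: translate: b→-22 (≡32 mod 54), so (27,32,22)→(27,-22,17)
g: flip: (27,-22,17)→(17,22,27)
g: translate: b→-12 (≡22 mod 34), so (17,22,27)→(17,-12,22)
g: reduced (well bottom): (17,-12,22) with a≤c, −a<b≤a
reduced forms (-18, 4, -19) vs (17, -12, 22) ⇒ inequivalent

no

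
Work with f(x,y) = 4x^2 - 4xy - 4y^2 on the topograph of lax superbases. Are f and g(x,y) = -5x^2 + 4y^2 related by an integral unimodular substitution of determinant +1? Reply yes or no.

D₁ = 80, D₂ = 80
river cycle of f (length 2): (-4, 4, 4), (4, 4, -4)
river cycle of g (length 2): (4, 8, -1), (-1, 8, 4)
cycles differ ⇒ inequivalent

no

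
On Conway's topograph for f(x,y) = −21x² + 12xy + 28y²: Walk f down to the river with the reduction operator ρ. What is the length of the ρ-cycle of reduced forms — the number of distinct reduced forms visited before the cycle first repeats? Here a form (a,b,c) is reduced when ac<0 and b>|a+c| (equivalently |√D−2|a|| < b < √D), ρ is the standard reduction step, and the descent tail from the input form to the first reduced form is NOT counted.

D = 2496, ⌊√D⌋ = 49
river: ρ → (28,44,-5)
river: ρ → (-5,46,19)
river: ρ → (19,30,-21)
river: ρ → (-21,12,28)
ρ-cycle length = 4 (tail of 0 descent steps not counted)

4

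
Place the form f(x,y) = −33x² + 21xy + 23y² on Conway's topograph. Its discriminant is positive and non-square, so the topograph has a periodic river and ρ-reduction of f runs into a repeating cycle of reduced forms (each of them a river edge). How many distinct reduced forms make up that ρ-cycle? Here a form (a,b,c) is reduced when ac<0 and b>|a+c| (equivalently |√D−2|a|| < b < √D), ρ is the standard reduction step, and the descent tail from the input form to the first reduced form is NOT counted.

D = 3477, ⌊√D⌋ = 58
river: ρ → (23,25,-31)
river: ρ → (-31,37,17)
river: ρ → (17,31,-37)
river: ρ → (-37,43,11)
river: ρ → (11,45,-33)
river: ρ → (-33,21,23)
ρ-cycle length = 6 (tail of 0 descent steps not counted)

6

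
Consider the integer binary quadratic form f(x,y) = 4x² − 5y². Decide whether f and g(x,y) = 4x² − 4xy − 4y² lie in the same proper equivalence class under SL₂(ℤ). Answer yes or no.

D₁ = 80, D₂ = 80
river cycle of f (length 2): (4, 8, -1), (-1, 8, 4)
river cycle of g (length 2): (-4, 4, 4), (4, 4, -4)
cycles differ ⇒ inequivalent

no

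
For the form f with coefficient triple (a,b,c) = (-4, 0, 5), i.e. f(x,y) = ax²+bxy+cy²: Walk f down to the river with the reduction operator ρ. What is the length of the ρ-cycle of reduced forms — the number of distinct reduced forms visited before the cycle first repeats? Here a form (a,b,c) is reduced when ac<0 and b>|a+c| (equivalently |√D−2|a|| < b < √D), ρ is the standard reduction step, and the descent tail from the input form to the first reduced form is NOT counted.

D = 80, ⌊√D⌋ = 8
descent: ρ → (5,0,-4)
descent: ρ → (-4,8,1)  [lands on river]
river: ρ → (1,8,-4)
ρ-cycle length = 2 (tail of 2 descent steps not counted)

2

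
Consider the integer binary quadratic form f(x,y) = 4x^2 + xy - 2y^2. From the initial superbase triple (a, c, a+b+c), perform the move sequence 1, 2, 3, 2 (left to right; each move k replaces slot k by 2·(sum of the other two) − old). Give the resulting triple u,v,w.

start (4,-2,3) = (f(1,0),f(0,1),f(1,1))
replace slot 1: 2·((-2)+3) − 4 = -2 → (-2,-2,3)
replace slot 2: 2·((-2)+3) − (-2) = 4 → (-2,4,3)
replace slot 3: 2·((-2)+4) − 3 = 1 → (-2,4,1)
replace slot 2: 2·((-2)+1) − 4 = -6 → (-2,-6,1)

-2,-6,1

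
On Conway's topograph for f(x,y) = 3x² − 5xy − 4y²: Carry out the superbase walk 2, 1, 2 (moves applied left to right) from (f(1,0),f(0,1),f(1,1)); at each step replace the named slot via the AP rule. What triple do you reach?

start (3,-4,-6) = (f(1,0),f(0,1),f(1,1))
replace slot 2: 2·(3+(-6)) − (-4) = -2 → (3,-2,-6)
replace slot 1: 2·((-2)+(-6)) − 3 = -19 → (-19,-2,-6)
replace slot 2: 2·((-19)+(-6)) − (-2) = -48 → (-19,-48,-6)

-19,-48,-6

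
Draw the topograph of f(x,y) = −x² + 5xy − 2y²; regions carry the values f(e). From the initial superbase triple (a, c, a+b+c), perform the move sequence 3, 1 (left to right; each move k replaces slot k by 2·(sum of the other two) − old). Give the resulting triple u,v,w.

start (-1,-2,2) = (f(1,0),f(0,1),f(1,1))
replace slot 3: 2·((-1)+(-2)) − 2 = -8 → (-1,-2,-8)
replace slot 1: 2·((-2)+(-8)) − (-1) = -19 → (-19,-2,-8)

-19,-2,-8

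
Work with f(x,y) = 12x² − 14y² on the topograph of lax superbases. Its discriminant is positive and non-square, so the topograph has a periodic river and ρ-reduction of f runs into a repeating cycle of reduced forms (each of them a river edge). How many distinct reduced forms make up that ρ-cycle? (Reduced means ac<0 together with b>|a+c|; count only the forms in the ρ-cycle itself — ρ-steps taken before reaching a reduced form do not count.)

D = 672, ⌊√D⌋ = 25
descent: ρ → (-14,0,12)
descent: ρ → (12,24,-2)  [lands on river]
river: ρ → (-2,24,12)
ρ-cycle length = 2 (tail of 2 descent steps not counted)

2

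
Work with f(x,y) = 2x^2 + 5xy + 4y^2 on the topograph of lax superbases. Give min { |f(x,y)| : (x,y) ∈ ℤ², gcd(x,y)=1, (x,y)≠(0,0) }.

translate: b→1 (≡5 mod 4), so (2,5,4)→(2,1,1)
flip: (2,1,1)→(1,-1,2)
translate: b→1 (≡-1 mod 2), so (1,-1,2)→(1,1,2)
reduced (well bottom): (1,1,2) with a≤c, −a<b≤a
well minimum = a = 1

1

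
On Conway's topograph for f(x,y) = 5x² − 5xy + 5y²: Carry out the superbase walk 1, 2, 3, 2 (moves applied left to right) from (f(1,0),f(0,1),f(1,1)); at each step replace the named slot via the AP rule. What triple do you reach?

start (5,5,5) = (f(1,0),f(0,1),f(1,1))
replace slot 1: 2·(5+5) − 5 = 15 → (15,5,5)
replace slot 2: 2·(15+5) − 5 = 35 → (15,35,5)
replace slot 3: 2·(15+35) − 5 = 95 → (15,35,95)
replace slot 2: 2·(15+95) − 35 = 185 → (15,185,95)

15,185,95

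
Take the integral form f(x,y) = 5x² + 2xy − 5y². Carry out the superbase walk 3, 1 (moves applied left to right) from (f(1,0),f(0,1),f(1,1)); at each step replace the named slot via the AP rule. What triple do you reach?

start (5,-5,2) = (f(1,0),f(0,1),f(1,1))
replace slot 3: 2·(5+(-5)) − 2 = -2 → (5,-5,-2)
replace slot 1: 2·((-5)+(-2)) − 5 = -19 → (-19,-5,-2)

-19,-5,-2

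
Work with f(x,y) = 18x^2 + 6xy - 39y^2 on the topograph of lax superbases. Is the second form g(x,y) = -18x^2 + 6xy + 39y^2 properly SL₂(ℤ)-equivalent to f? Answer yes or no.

D₁ = 2844, D₂ = 2844
river cycle of f (length 6): (18, 42, -15), (-15, 48, 9), (9, 42, -30), (-30, 18, 21), (21, 24, -27), (-27, 30, 18)
river cycle of g (length 6): (-18, 42, 15), (15, 48, -9), (-9, 42, 30), (30, 18, -21), (-21, 24, 27), (27, 30, -18)
cycles differ ⇒ inequivalent

no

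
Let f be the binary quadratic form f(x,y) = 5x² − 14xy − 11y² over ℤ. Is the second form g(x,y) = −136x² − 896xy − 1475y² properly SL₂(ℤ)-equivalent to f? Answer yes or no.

D₁ = 416, D₂ = 416
river cycle of f (length 6): (-11, 14, 5), (5, 16, -8), (-8, 16, 5), (5, 14, -11), (-11, 8, 8), (8, 8, -11)
river cycle of g (length 6): (-11, 14, 5), (5, 16, -8), (-8, 16, 5), (5, 14, -11), (-11, 8, 8), (8, 8, -11)
cycles coincide ⇒ equivalent

yes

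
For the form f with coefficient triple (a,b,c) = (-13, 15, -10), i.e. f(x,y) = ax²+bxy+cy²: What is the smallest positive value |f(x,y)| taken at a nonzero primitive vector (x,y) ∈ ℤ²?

translate: b→11 (≡-15 mod 26), so (13,-15,10)→(13,11,8)
flip: (13,11,8)→(8,-11,13)
translate: b→5 (≡-11 mod 16), so (8,-11,13)→(8,5,10)
reduced (well bottom): (8,5,10) with a≤c, −a<b≤a
well minimum |f| = |-8| = 8 (negative-definite)

8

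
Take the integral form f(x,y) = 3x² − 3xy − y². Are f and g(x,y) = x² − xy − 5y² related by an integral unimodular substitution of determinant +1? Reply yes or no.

D₁ = 21, D₂ = 21
river cycle of f (length 2): (-1, 3, 3), (3, 3, -1)
river cycle of g (length 2): (1, 3, -3), (-3, 3, 1)
cycles differ ⇒ inequivalent

no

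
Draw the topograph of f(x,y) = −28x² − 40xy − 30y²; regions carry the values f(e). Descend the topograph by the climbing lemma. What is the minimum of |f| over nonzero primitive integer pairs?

translate: b→-16 (≡40 mod 56), so (28,40,30)→(28,-16,18)
flip: (28,-16,18)→(18,16,28)
reduced (well bottom): (18,16,28) with a≤c, −a<b≤a
well minimum |f| = |-18| = 18 (negative-definite)

18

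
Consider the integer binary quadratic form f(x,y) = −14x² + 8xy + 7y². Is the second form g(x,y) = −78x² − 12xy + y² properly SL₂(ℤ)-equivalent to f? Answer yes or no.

D₁ = 456, D₂ = 456
river cycle of f (length 6): (7, 20, -2), (-2, 20, 7), (7, 8, -14), (-14, 20, 1), (1, 20, -14), (-14, 8, 7)
river cycle of g (length 6): (1, 20, -14), (-14, 8, 7), (7, 20, -2), (-2, 20, 7), (7, 8, -14), (-14, 20, 1)
cycles coincide ⇒ equivalent

yes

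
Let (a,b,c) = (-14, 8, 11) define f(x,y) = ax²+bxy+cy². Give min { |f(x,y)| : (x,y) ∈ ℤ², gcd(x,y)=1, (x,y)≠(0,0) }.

river: ρ → (11,14,-11)
river: ρ → (-11,8,14)
river: ρ → (14,20,-5)
river: ρ → (-5,20,14)
river: ρ → (14,8,-11)
river: ρ → (-11,14,11)
river: ρ → (11,8,-14)
river: ρ → (-14,20,5)
river: ρ → (5,20,-14)
river: ρ → (-14,8,11)
closes: descent 0, river 10
min |a| on river = 5

5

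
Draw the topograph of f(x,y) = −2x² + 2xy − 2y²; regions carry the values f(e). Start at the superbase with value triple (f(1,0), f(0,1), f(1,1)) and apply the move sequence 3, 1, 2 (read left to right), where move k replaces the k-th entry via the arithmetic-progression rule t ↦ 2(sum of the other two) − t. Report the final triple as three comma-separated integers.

start (-2,-2,-2) = (f(1,0),f(0,1),f(1,1))
replace slot 3: 2·((-2)+(-2)) − (-2) = -6 → (-2,-2,-6)
replace slot 1: 2·((-2)+(-6)) − (-2) = -14 → (-14,-2,-6)
replace slot 2: 2·((-14)+(-6)) − (-2) = -38 → (-14,-38,-6)

-14,-38,-6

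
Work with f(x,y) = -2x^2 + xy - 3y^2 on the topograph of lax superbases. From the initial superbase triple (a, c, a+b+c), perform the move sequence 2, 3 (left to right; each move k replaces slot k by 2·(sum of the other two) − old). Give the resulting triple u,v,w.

start (-2,-3,-4) = (f(1,0),f(0,1),f(1,1))
replace slot 2: 2·((-2)+(-4)) − (-3) = -9 → (-2,-9,-4)
replace slot 3: 2·((-2)+(-9)) − (-4) = -18 → (-2,-9,-18)

-2,-9,-18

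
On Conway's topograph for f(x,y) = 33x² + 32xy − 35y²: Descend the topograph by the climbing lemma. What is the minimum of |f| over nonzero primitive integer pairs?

river: ρ → (-35,38,30)
river: ρ → (30,22,-43)
river: ρ → (-43,64,9)
river: ρ → (9,62,-50)
river: ρ → (-50,38,21)
river: ρ → (21,46,-42)
river: ρ → (-42,38,25)
river: ρ → (25,62,-18)
river: ρ → (-18,46,49)
river: ρ → (49,52,-15)
river: ρ → (-15,68,17)
river: ρ → (17,68,-15)
river: ρ → (-15,52,49)
river: ρ → (49,46,-18)
river: ρ → (-18,62,25)
river: ρ → (25,38,-42)
river: ρ → (-42,46,21)
river: ρ → (21,38,-50)
river: ρ → (-50,62,9)
river: ρ → (9,64,-43)
river: ρ → (-43,22,30)
river: ρ → (30,38,-35)
river: ρ → (-35,32,33)
river: ρ → (33,34,-34)
river: ρ → (-34,34,33)
river: ρ → (33,32,-35)
closes: descent 0, river 26
min |a| on river = 9

9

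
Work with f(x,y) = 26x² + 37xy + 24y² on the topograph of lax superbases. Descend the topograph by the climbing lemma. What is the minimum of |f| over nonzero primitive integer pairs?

translate: b→-15 (≡37 mod 52), so (26,37,24)→(26,-15,13)
flip: (26,-15,13)→(13,15,26)
translate: b→-11 (≡15 mod 26), so (13,15,26)→(13,-11,24)
reduced (well bottom): (13,-11,24) with a≤c, −a<b≤a
well minimum = a = 13

13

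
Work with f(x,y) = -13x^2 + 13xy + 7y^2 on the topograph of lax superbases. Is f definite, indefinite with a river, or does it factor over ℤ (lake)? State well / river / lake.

D = b²−4ac = 13² − 4·(-13)·7 = 533
D > 0 non-square ⇒ indefinite ⇒ periodic river

river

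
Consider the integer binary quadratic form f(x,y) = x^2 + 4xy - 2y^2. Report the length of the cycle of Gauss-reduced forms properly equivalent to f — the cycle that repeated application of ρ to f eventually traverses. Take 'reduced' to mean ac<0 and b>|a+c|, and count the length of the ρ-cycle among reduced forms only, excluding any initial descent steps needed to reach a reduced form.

D = 24, ⌊√D⌋ = 4
river: ρ → (-2,4,1)
river: ρ → (1,4,-2)
ρ-cycle length = 2 (tail of 0 descent steps not counted)

2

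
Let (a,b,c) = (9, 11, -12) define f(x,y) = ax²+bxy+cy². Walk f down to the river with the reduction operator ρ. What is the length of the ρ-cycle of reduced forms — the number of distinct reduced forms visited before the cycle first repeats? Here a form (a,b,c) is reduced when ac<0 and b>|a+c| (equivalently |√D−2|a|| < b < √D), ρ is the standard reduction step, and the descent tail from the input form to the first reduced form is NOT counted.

D = 553, ⌊√D⌋ = 23
river: ρ → (-12,13,8)
river: ρ → (8,19,-6)
river: ρ → (-6,17,11)
river: ρ → (11,5,-12)
river: ρ → (-12,19,4)
river: ρ → (4,21,-7)
river: ρ → (-7,21,4)
river: ρ → (4,19,-12)
river: ρ → (-12,5,11)
river: ρ → (11,17,-6)
river: ρ → (-6,19,8)
river: ρ → (8,13,-12)
river: ρ → (-12,11,9)
river: ρ → (9,7,-14)
river: ρ → (-14,21,2)
river: ρ → (2,23,-3)
river: ρ → (-3,19,16)
river: ρ → (16,13,-6)
river: ρ → (-6,23,1)
river: ρ → (1,23,-6)
river: ρ → (-6,13,16)
river: ρ → (16,19,-3)
river: ρ → (-3,23,2)
river: ρ → (2,21,-14)
river: ρ → (-14,7,9)
river: ρ → (9,11,-12)
ρ-cycle length = 26 (tail of 0 descent steps not counted)

26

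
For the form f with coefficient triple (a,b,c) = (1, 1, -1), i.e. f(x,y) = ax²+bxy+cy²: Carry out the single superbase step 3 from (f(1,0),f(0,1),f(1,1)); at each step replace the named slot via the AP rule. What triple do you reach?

start (1,-1,1) = (f(1,0),f(0,1),f(1,1))
replace slot 3: 2·(1+(-1)) − 1 = -1 → (1,-1,-1)

1,-1,-1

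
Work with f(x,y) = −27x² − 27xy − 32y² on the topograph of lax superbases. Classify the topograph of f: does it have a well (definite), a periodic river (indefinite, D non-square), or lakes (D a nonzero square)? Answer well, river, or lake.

D = b²−4ac = (-27)² − 4·(-27)·(-32) = -2727
D < 0 ⇒ definite ⇒ every region one sign ⇒ single well

well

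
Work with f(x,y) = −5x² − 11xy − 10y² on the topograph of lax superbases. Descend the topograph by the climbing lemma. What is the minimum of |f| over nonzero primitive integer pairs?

translate: b→1 (≡11 mod 10), so (5,11,10)→(5,1,4)
flip: (5,1,4)→(4,-1,5)
reduced (well bottom): (4,-1,5) with a≤c, −a<b≤a
well minimum |f| = |-4| = 4 (negative-definite)

4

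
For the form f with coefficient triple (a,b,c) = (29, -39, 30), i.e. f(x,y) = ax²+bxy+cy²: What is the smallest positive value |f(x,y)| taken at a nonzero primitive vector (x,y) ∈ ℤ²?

translate: b→19 (≡-39 mod 58), so (29,-39,30)→(29,19,20)
flip: (29,19,20)→(20,-19,29)
reduced (well bottom): (20,-19,29) with a≤c, −a<b≤a
well minimum = a = 20

20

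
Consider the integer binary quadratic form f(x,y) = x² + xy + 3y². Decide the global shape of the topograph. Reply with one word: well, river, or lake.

D = b²−4ac = 1² − 4·1·3 = -11
D < 0 ⇒ definite ⇒ every region one sign ⇒ single well

well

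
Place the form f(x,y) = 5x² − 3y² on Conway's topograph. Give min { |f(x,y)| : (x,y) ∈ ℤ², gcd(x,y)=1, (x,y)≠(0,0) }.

descent: ρ → (-3,6,2)  [lands on river]
river: ρ → (2,6,-3)
closes: descent 1, river 2
min |a| on river = 2

2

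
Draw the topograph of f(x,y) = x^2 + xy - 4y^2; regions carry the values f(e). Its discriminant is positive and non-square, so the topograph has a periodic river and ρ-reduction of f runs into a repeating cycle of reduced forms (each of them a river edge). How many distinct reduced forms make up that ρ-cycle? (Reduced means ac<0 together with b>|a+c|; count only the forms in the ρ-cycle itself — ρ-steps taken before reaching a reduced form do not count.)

D = 17, ⌊√D⌋ = 4
descent: ρ → (-4,-1,1)
descent: ρ → (1,3,-2)  [lands on river]
river: ρ → (-2,1,2)
river: ρ → (2,3,-1)
river: ρ → (-1,3,2)
river: ρ → (2,1,-2)
river: ρ → (-2,3,1)
ρ-cycle length = 6 (tail of 2 descent steps not counted)

6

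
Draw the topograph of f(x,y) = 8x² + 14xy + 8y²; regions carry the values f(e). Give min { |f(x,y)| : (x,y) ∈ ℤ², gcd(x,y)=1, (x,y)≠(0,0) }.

translate: b→-2 (≡14 mod 16), so (8,14,8)→(8,-2,2)
flip: (8,-2,2)→(2,2,8)
reduced (well bottom): (2,2,8) with a≤c, −a<b≤a
well minimum = a = 2

2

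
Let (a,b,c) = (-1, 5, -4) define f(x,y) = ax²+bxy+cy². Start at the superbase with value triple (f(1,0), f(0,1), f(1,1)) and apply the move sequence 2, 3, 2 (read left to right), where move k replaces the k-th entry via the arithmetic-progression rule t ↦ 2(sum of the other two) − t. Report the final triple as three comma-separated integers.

start (-1,-4,0) = (f(1,0),f(0,1),f(1,1))
replace slot 2: 2·((-1)+0) − (-4) = 2 → (-1,2,0)
replace slot 3: 2·((-1)+2) − 0 = 2 → (-1,2,2)
replace slot 2: 2·((-1)+2) − 2 = 0 → (-1,0,2)

-1,0,2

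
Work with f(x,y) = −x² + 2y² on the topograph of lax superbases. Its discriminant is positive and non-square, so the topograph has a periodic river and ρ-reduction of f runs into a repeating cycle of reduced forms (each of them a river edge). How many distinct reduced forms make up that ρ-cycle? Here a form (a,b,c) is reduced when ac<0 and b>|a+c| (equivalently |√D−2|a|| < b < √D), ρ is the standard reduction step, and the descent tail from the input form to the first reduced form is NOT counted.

D = 8, ⌊√D⌋ = 2
descent: ρ → (2,0,-1)
descent: ρ → (-1,2,1)  [lands on river]
river: ρ → (1,2,-1)
ρ-cycle length = 2 (tail of 2 descent steps not counted)

2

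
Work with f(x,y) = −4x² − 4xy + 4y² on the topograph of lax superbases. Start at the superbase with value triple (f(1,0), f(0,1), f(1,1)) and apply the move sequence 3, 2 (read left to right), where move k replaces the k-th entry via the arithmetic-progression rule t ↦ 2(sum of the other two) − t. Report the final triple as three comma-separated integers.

start (-4,4,-4) = (f(1,0),f(0,1),f(1,1))
replace slot 3: 2·((-4)+4) − (-4) = 4 → (-4,4,4)
replace slot 2: 2·((-4)+4) − 4 = -4 → (-4,-4,4)

-4,-4,4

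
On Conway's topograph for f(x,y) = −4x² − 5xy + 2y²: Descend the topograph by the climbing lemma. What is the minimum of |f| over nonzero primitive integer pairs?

descent: ρ → (2,5,-4)  [lands on river]
river: ρ → (-4,3,3)
river: ρ → (3,3,-4)
river: ρ → (-4,5,2)
river: ρ → (2,7,-1)
river: ρ → (-1,7,2)
closes: descent 1, river 6
min |a| on river = 1

1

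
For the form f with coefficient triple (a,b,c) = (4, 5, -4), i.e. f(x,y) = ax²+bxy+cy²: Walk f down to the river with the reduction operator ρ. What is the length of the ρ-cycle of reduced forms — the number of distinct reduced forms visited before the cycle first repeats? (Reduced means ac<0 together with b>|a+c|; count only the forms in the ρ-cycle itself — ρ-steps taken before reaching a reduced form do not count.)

D = 89, ⌊√D⌋ = 9
river: ρ → (-4,3,5)
river: ρ → (5,7,-2)
river: ρ → (-2,9,1)
river: ρ → (1,9,-2)
river: ρ → (-2,7,5)
river: ρ → (5,3,-4)
river: ρ → (-4,5,4)
river: ρ → (4,3,-5)
river: ρ → (-5,7,2)
river: ρ → (2,9,-1)
river: ρ → (-1,9,2)
river: ρ → (2,7,-5)
river: ρ → (-5,3,4)
river: ρ → (4,5,-4)
ρ-cycle length = 14 (tail of 0 descent steps not counted)

14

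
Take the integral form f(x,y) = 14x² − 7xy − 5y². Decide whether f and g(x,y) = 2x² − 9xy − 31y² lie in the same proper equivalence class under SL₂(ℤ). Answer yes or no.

D₁ = 329, D₂ = 329
river cycle of f (length 16): (-5, 17, 2), (2, 15, -13), (-13, 11, 4), (4, 13, -10), (-10, 7, 7), (7, 7, -10), (-10, 13, 4), (4, 11, -13), (-13, 15, 2), (2, 17, -5), … (6 more)
river cycle of g (length 16): (2, 15, -13), (-13, 11, 4), (4, 13, -10), (-10, 7, 7), (7, 7, -10), (-10, 13, 4), (4, 11, -13), (-13, 15, 2), (2, 17, -5), (-5, 13, 8), … (6 more)
cycles coincide ⇒ equivalent

yes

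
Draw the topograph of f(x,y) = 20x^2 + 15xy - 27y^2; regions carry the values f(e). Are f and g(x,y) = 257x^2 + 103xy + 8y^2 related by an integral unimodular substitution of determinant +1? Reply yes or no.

D₁ = 2385, D₂ = 2385
river cycle of f (length 18): (-27, 39, 8), (8, 41, -22), (-22, 47, 2), (2, 45, -45), (-45, 45, 2), (2, 47, -22), (-22, 41, 8), (8, 39, -27), (-27, 15, 20), (20, 25, -22), … (8 more)
river cycle of g (length 18): (8, 41, -22), (-22, 47, 2), (2, 45, -45), (-45, 45, 2), (2, 47, -22), (-22, 41, 8), (8, 39, -27), (-27, 15, 20), (20, 25, -22), (-22, 19, 23), … (8 more)
cycles coincide ⇒ equivalent

yes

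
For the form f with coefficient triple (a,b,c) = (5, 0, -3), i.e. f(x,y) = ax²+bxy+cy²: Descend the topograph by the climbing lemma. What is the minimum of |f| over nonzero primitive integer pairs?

descent: ρ → (-3,6,2)  [lands on river]
river: ρ → (2,6,-3)
closes: descent 1, river 2
min |a| on river = 2

2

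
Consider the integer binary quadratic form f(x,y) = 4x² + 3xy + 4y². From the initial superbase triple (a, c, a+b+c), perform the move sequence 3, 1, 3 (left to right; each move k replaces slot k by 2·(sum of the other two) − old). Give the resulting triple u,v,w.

start (4,4,11) = (f(1,0),f(0,1),f(1,1))
replace slot 3: 2·(4+4) − 11 = 5 → (4,4,5)
replace slot 1: 2·(4+5) − 4 = 14 → (14,4,5)
replace slot 3: 2·(14+4) − 5 = 31 → (14,4,31)

14,4,31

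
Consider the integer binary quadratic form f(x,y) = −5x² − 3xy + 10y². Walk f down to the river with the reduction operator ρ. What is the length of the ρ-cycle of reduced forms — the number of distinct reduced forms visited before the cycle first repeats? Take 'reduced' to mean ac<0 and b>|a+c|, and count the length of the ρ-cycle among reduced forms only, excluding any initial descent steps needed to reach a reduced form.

D = 209, ⌊√D⌋ = 14
descent: ρ → (10,3,-5)
descent: ρ → (-5,7,8)  [lands on river]
river: ρ → (8,9,-4)
river: ρ → (-4,7,10)
river: ρ → (10,13,-1)
river: ρ → (-1,13,10)
river: ρ → (10,7,-4)
river: ρ → (-4,9,8)
river: ρ → (8,7,-5)
river: ρ → (-5,13,2)
river: ρ → (2,11,-11)
river: ρ → (-11,11,2)
river: ρ → (2,13,-5)
ρ-cycle length = 12 (tail of 2 descent steps not counted)

12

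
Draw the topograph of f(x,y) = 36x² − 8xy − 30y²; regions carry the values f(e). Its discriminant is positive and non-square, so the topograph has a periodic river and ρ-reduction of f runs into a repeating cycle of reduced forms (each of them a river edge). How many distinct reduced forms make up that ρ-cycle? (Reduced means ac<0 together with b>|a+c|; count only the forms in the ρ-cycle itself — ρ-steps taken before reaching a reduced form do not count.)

D = 4384, ⌊√D⌋ = 66
descent: ρ → (-30,8,36)  [lands on river]
river: ρ → (36,64,-2)
river: ρ → (-2,64,36)
river: ρ → (36,8,-30)
river: ρ → (-30,52,14)
river: ρ → (14,60,-14)
river: ρ → (-14,52,30)
river: ρ → (30,8,-36)
river: ρ → (-36,64,2)
river: ρ → (2,64,-36)
river: ρ → (-36,8,30)
river: ρ → (30,52,-14)
river: ρ → (-14,60,14)
river: ρ → (14,52,-30)
ρ-cycle length = 14 (tail of 1 descent step not counted)

14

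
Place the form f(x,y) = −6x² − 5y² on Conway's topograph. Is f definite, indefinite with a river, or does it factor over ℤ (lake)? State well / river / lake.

D = b²−4ac = 0² − 4·(-6)·(-5) = -120
D < 0 ⇒ definite ⇒ every region one sign ⇒ single well

well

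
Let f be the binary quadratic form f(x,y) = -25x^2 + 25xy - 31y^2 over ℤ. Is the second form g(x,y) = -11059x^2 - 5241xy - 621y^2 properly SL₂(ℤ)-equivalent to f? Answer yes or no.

D₁ = -2475, D₂ = -2475
f is negative-definite; reduce −f:
−f: translate: b→25 (≡-25 mod 50), so (25,-25,31)→(25,25,31)
−f: reduced (well bottom): (25,25,31) with a≤c, −a<b≤a
flip sign back: reduced form of f is (-25,-25,-31)
g is negative-definite; reduce −g:
−g: flip: (11059,5241,621)→(621,-5241,11059)
−g: translate: b→-273 (≡-5241 mod 1242), so (621,-5241,11059)→(621,-273,31)
−g: flip: (621,-273,31)→(31,273,621)
−g: translate: b→25 (≡273 mod 62), so (31,273,621)→(31,25,25)
−g: flip: (31,25,25)→(25,-25,31)
−g: translate: b→25 (≡-25 mod 50), so (25,-25,31)→(25,25,31)
−g: reduced (well bottom): (25,25,31) with a≤c, −a<b≤a
flip sign back: reduced form of g is (-25,-25,-31)
reduced forms (-25, -25, -31) vs (-25, -25, -31) ⇒ equivalent

yes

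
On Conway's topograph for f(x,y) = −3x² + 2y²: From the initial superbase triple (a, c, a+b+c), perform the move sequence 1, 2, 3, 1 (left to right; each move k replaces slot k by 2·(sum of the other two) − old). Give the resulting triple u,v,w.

start (-3,2,-1) = (f(1,0),f(0,1),f(1,1))
replace slot 1: 2·(2+(-1)) − (-3) = 5 → (5,2,-1)
replace slot 2: 2·(5+(-1)) − 2 = 6 → (5,6,-1)
replace slot 3: 2·(5+6) − (-1) = 23 → (5,6,23)
replace slot 1: 2·(6+23) − 5 = 53 → (53,6,23)

53,6,23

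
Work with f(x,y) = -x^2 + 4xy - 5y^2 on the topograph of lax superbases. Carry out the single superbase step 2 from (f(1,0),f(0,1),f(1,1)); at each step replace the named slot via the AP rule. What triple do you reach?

start (-1,-5,-2) = (f(1,0),f(0,1),f(1,1))
replace slot 2: 2·((-1)+(-2)) − (-5) = -1 → (-1,-1,-2)

-1,-1,-2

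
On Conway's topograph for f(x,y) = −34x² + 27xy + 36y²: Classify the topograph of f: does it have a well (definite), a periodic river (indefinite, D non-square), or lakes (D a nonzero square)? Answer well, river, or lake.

D = b²−4ac = 27² − 4·(-34)·36 = 5625
D = 75² is a perfect square ⇒ form factors over ℤ ⇒ lakes

lake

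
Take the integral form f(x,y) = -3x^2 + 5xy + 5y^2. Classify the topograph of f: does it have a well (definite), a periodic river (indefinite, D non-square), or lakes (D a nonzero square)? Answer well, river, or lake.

D = b²−4ac = 5² − 4·(-3)·5 = 85
D > 0 non-square ⇒ indefinite ⇒ periodic river

river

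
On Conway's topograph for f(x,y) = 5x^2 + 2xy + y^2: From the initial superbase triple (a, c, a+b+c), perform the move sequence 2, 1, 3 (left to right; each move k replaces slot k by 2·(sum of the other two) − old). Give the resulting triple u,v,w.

start (5,1,8) = (f(1,0),f(0,1),f(1,1))
replace slot 2: 2·(5+8) − 1 = 25 → (5,25,8)
replace slot 1: 2·(25+8) − 5 = 61 → (61,25,8)
replace slot 3: 2·(61+25) − 8 = 164 → (61,25,164)

61,25,164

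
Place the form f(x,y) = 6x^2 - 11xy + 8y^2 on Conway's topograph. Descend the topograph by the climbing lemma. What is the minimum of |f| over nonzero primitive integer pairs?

translate: b→1 (≡-11 mod 12), so (6,-11,8)→(6,1,3)
flip: (6,1,3)→(3,-1,6)
reduced (well bottom): (3,-1,6) with a≤c, −a<b≤a
well minimum = a = 3

3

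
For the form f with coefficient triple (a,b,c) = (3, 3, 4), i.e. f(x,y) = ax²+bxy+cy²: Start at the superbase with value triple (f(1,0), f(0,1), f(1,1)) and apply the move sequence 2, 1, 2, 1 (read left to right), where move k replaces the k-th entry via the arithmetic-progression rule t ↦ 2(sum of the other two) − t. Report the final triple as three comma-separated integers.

start (3,4,10) = (f(1,0),f(0,1),f(1,1))
replace slot 2: 2·(3+10) − 4 = 22 → (3,22,10)
replace slot 1: 2·(22+10) − 3 = 61 → (61,22,10)
replace slot 2: 2·(61+10) − 22 = 120 → (61,120,10)
replace slot 1: 2·(120+10) − 61 = 199 → (199,120,10)

199,120,10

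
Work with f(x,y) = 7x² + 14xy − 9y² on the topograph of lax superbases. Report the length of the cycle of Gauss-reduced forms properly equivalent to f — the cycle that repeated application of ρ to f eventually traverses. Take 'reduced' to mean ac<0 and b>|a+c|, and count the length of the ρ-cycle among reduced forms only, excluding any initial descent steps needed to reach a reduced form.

D = 448, ⌊√D⌋ = 21
river: ρ → (-9,4,12)
river: ρ → (12,20,-1)
river: ρ → (-1,20,12)
river: ρ → (12,4,-9)
river: ρ → (-9,14,7)
river: ρ → (7,14,-9)
ρ-cycle length = 6 (tail of 0 descent steps not counted)

6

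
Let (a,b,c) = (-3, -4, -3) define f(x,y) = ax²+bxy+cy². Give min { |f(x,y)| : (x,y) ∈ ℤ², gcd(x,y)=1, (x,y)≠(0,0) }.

translate: b→-2 (≡4 mod 6), so (3,4,3)→(3,-2,2)
flip: (3,-2,2)→(2,2,3)
reduced (well bottom): (2,2,3) with a≤c, −a<b≤a
well minimum |f| = |-2| = 2 (negative-definite)

2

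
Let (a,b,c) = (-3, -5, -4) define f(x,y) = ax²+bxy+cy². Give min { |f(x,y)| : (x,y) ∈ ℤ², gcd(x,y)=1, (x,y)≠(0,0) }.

translate: b→-1 (≡5 mod 6), so (3,5,4)→(3,-1,2)
flip: (3,-1,2)→(2,1,3)
reduced (well bottom): (2,1,3) with a≤c, −a<b≤a
well minimum |f| = |-2| = 2 (negative-definite)

2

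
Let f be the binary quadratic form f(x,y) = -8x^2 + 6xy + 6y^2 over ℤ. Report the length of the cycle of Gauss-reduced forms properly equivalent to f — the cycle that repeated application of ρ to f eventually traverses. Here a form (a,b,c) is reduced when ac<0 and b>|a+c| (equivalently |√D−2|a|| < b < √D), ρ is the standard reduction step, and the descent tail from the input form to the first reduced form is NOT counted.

D = 228, ⌊√D⌋ = 15
river: ρ → (6,6,-8)
river: ρ → (-8,10,4)
river: ρ → (4,14,-2)
river: ρ → (-2,14,4)
river: ρ → (4,10,-8)
river: ρ → (-8,6,6)
ρ-cycle length = 6 (tail of 0 descent steps not counted)

6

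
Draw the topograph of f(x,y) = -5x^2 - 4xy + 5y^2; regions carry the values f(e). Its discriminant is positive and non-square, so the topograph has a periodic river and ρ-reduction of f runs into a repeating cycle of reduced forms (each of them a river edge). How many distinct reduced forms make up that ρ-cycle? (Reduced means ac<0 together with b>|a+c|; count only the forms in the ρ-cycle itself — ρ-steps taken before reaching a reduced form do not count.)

D = 116, ⌊√D⌋ = 10
descent: ρ → (5,4,-5)  [lands on river]
river: ρ → (-5,6,4)
river: ρ → (4,10,-1)
river: ρ → (-1,10,4)
river: ρ → (4,6,-5)
river: ρ → (-5,4,5)
river: ρ → (5,6,-4)
river: ρ → (-4,10,1)
river: ρ → (1,10,-4)
river: ρ → (-4,6,5)
ρ-cycle length = 10 (tail of 1 descent step not counted)

10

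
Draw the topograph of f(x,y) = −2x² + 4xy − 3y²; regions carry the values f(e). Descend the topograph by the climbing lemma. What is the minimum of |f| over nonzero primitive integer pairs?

translate: b→0 (≡-4 mod 4), so (2,-4,3)→(2,0,1)
flip: (2,0,1)→(1,0,2)
reduced (well bottom): (1,0,2) with a≤c, −a<b≤a
well minimum |f| = |-1| = 1 (negative-definite)

1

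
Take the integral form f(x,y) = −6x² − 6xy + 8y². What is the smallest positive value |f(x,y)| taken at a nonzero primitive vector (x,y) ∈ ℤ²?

descent: ρ → (8,6,-6)  [lands on river]
river: ρ → (-6,6,8)
river: ρ → (8,10,-4)
river: ρ → (-4,14,2)
river: ρ → (2,14,-4)
river: ρ → (-4,10,8)
closes: descent 1, river 6
min |a| on river = 2

2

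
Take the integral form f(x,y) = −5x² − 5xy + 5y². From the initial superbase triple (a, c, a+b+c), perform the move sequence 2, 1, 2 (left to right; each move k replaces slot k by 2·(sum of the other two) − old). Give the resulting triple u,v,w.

start (-5,5,-5) = (f(1,0),f(0,1),f(1,1))
replace slot 2: 2·((-5)+(-5)) − 5 = -25 → (-5,-25,-5)
replace slot 1: 2·((-25)+(-5)) − (-5) = -55 → (-55,-25,-5)
replace slot 2: 2·((-55)+(-5)) − (-25) = -95 → (-55,-95,-5)

-55,-95,-5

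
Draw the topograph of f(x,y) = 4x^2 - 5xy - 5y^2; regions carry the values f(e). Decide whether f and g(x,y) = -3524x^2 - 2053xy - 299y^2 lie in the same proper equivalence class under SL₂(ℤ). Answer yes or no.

D₁ = 105, D₂ = 105
river cycle of f (length 6): (-5, 5, 4), (4, 3, -6), (-6, 9, 1), (1, 9, -6), (-6, 3, 4), (4, 5, -5)
river cycle of g (length 6): (-5, 5, 4), (4, 3, -6), (-6, 9, 1), (1, 9, -6), (-6, 3, 4), (4, 5, -5)
cycles coincide ⇒ equivalent

yes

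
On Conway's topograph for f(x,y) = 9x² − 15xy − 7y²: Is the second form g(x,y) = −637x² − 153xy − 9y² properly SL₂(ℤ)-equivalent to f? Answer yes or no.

D₁ = 477, D₂ = 477
river cycle of f (length 8): (-7, 15, 9), (9, 21, -1), (-1, 21, 9), (9, 15, -7), (-7, 13, 11), (11, 9, -9), (-9, 9, 11), (11, 13, -7)
river cycle of g (length 8): (-9, 9, 11), (11, 13, -7), (-7, 15, 9), (9, 21, -1), (-1, 21, 9), (9, 15, -7), (-7, 13, 11), (11, 9, -9)
cycles coincide ⇒ equivalent

yes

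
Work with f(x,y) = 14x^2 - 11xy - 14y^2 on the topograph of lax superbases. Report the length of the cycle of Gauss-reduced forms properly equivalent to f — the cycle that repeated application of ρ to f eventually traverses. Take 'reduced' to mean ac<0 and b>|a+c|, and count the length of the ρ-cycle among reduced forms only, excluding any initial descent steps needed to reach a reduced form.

D = 905, ⌊√D⌋ = 30
descent: ρ → (-14,11,14)  [lands on river]
river: ρ → (14,17,-11)
river: ρ → (-11,27,4)
river: ρ → (4,29,-4)
river: ρ → (-4,27,11)
river: ρ → (11,17,-14)
ρ-cycle length = 6 (tail of 1 descent step not counted)

6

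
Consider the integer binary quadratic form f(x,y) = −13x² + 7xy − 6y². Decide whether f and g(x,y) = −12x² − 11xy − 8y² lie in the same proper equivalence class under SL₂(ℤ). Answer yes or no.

D₁ = -263, D₂ = -263
f is negative-definite; reduce −f:
−f: flip: (13,-7,6)→(6,7,13)
−f: translate: b→-5 (≡7 mod 12), so (6,7,13)→(6,-5,12)
−f: reduced (well bottom): (6,-5,12) with a≤c, −a<b≤a
flip sign back: reduced form of f is (-6,5,-12)
g is negative-definite; reduce −g:
−g: flip: (12,11,8)→(8,-11,12)
−g: translate: b→5 (≡-11 mod 16), so (8,-11,12)→(8,5,9)
−g: reduced (well bottom): (8,5,9) with a≤c, −a<b≤a
flip sign back: reduced form of g is (-8,-5,-9)
reduced forms (-6, 5, -12) vs (-8, -5, -9) ⇒ inequivalent

no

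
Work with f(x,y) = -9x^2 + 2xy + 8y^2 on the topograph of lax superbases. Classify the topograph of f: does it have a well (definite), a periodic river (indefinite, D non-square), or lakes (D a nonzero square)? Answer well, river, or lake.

D = b²−4ac = 2² − 4·(-9)·8 = 292
D > 0 non-square ⇒ indefinite ⇒ periodic river

river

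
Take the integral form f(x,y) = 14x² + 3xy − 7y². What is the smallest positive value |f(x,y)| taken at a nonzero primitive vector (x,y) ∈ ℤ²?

descent: ρ → (-7,11,10)  [lands on river]
river: ρ → (10,9,-8)
river: ρ → (-8,7,11)
river: ρ → (11,15,-4)
river: ρ → (-4,17,7)
river: ρ → (7,11,-10)
river: ρ → (-10,9,8)
river: ρ → (8,7,-11)
river: ρ → (-11,15,4)
river: ρ → (4,17,-7)
closes: descent 1, river 10
min |a| on river = 4

4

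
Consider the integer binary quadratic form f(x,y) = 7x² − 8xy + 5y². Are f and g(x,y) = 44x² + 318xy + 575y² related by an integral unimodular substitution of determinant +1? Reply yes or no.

D₁ = -76, D₂ = -76
f: translate: b→6 (≡-8 mod 14), so (7,-8,5)→(7,6,4)
f: flip: (7,6,4)→(4,-6,7)
f: translate: b→2 (≡-6 mod 8), so (4,-6,7)→(4,2,5)
f: reduced (well bottom): (4,2,5) with a≤c, −a<b≤a
g: translate: b→-34 (≡318 mod 88), so (44,318,575)→(44,-34,7)
g: flip: (44,-34,7)→(7,34,44)
g: translate: b→6 (≡34 mod 14), so (7,34,44)→(7,6,4)
g: flip: (7,6,4)→(4,-6,7)
g: translate: b→2 (≡-6 mod 8), so (4,-6,7)→(4,2,5)
g: reduced (well bottom): (4,2,5) with a≤c, −a<b≤a
reduced forms (4, 2, 5) vs (4, 2, 5) ⇒ equivalent

yes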